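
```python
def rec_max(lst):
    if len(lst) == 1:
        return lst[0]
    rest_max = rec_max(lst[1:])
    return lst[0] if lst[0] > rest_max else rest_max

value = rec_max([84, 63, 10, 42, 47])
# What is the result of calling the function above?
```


rec_max([84, 63, 10, 42, 47])
= compare 84 with rec_max([63, 10, 42, 47])
= compare 63 with rec_max([10, 42, 47])
= compare 10 with rec_max([42, 47])
= compare 42 with rec_max([47])
Base: rec_max([47]) = 47
compare 42 with 47: max = 47
compare 10 with 47: max = 47
compare 63 with 47: max = 63
compare 84 with 63: max = 84
= 84


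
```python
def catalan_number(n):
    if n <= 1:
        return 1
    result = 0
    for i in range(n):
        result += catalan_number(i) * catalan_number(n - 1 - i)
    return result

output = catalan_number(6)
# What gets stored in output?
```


catalan_number(6)
= sum of catalan_number(i) * catalan_number(6-1-i) for i in 0..5
First compute sub-values bottom-up:
  catalan_number(0) = 1, catalan_number(1) = 1
  catalan_number(2) = 1*1 + 1*1 = 2
  catalan_number(3) = 1*2 + 1*1 + 2*1 = 5
  catalan_number(4) = 1*5 + 1*2 + 2*1 + 5*1 = 14
  catalan_number(5) = 1*14 + 1*5 + 2*2 + 5*1 + 14*1 = 42
Now catalan_number(6):
  catalan_number(0)*catalan_number(5) = 1*42 = 42
  catalan_number(1)*catalan_number(4) = 1*14 = 14
  catalan_number(2)*catalan_number(3) = 2*5 = 10
  catalan_number(3)*catalan_number(2) = 5*2 = 10
  catalan_number(4)*catalan_number(1) = 14*1 = 14
  catalan_number(5)*catalan_number(0) = 42*1 = 42
= 42 + 14 + 10 + 10 + 14 + 42
= 132


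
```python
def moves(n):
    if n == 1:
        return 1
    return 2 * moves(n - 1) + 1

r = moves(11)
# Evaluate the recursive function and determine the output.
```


moves(11)
= 2 * moves(10) + 1
= 2 * (2 * moves(9) + 1) + 1
= 2 * (2 * (2 * moves(8) + 1) + 1) + 1
= 2 * (2 * (2 * (2 * moves(7) + 1) + 1) + 1) + 1
= 2 * (2 * (2 * (2 * (2 * moves(6) + 1) + 1) + 1) + 1) + 1
= 2 * (2 * (2 * (2 * (2 * (2 * moves(5) + 1) + 1) + 1) + 1) + 1) + 1
= 2 * (2 * (2 * (2 * (2 * (2 * (2 * moves(4) + 1) + 1) + 1) + 1) + 1) + 1) + 1
= 2 * (2 * (2 * (2 * (2 * (2 * (2 * (2 * moves(3) + 1) + 1) + 1) + 1) + 1) + 1) + 1) + 1
= 2 * (2 * (2 * (2 * (2 * (2 * (2 * (2 * (2 * moves(2) + 1) + 1) + 1) + 1) + 1) + 1) + 1) + 1) + 1
= 2 * (2 * (2 * (2 * (2 * (2 * (2 * (2 * (2 * (2 * moves(1) + 1) + 1) + 1) + 1) + 1) + 1) + 1) + 1) + 1) + 1
Now compute bottom-up:
moves(1) = 1
moves(2) = 2 * 1 + 1 = 3
moves(3) = 2 * 3 + 1 = 7
moves(4) = 2 * 7 + 1 = 15
moves(5) = 2 * 15 + 1 = 31
moves(6) = 2 * 31 + 1 = 63
moves(7) = 2 * 63 + 1 = 127
moves(8) = 2 * 127 + 1 = 255
moves(9) = 2 * 255 + 1 = 511
moves(10) = 2 * 511 + 1 = 1023
moves(11) = 2 * 1023 + 1 = 2047
= 2047


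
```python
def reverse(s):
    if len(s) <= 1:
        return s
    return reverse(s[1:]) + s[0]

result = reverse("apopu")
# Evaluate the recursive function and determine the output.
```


reverse("apopu")
= reverse("popu") + "a"
= reverse("opu") + "p" + "a"
= reverse("pu") + "o" + "p" + "a"
= reverse("u") + "p" + "o" + "p" + "a"
= "u" + "p" + "o" + "p" + "a"
= "upopa"


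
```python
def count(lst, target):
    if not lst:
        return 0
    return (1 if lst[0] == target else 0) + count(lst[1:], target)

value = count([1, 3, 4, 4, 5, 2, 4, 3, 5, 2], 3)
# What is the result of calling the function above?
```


count([1, 3, 4, 4, 5, 2, 4, 3, 5, 2], 3)
lst[0]=1 != 3: 0 + count([3, 4, 4, 5, 2, 4, 3, 5, 2], 3)
lst[0]=3 == 3: 1 + count([4, 4, 5, 2, 4, 3, 5, 2], 3)
lst[0]=4 != 3: 0 + count([4, 5, 2, 4, 3, 5, 2], 3)
lst[0]=4 != 3: 0 + count([5, 2, 4, 3, 5, 2], 3)
lst[0]=5 != 3: 0 + count([2, 4, 3, 5, 2], 3)
lst[0]=2 != 3: 0 + count([4, 3, 5, 2], 3)
lst[0]=4 != 3: 0 + count([3, 5, 2], 3)
lst[0]=3 == 3: 1 + count([5, 2], 3)
lst[0]=5 != 3: 0 + count([2], 3)
lst[0]=2 != 3: 0 + count([], 3)
= 2


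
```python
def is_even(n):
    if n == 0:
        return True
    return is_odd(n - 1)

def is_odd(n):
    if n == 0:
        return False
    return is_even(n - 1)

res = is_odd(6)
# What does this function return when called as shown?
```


is_odd(6)
= is_even(5)
= is_odd(4)
= is_even(3)
= is_odd(2)
= is_even(1)
= is_odd(0)
n == 0: return False
= False


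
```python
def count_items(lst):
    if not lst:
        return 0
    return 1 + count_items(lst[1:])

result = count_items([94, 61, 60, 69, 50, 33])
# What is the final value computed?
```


count_items([94, 61, 60, 69, 50, 33])
= 1 + count_items([61, 60, 69, 50, 33])
= 1 + 1 + count_items([60, 69, 50, 33])
= 1 + 1 + 1 + count_items([69, 50, 33])
= 1 + 1 + 1 + 1 + count_items([50, 33])
= 1 + 1 + 1 + 1 + 1 + count_items([33])
= 1 + 1 + 1 + 1 + 1 + 1 + count_items([])
= 1 + 1 + 1 + 1 + 1 + 1 + 0
= 6


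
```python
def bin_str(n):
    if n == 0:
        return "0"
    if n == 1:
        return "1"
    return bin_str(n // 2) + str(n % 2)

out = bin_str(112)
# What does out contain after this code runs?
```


bin_str(112)
= bin_str(56) + "0"
= bin_str(28) + "0" + "0"
= bin_str(14) + "0" + "0" + "0"
= bin_str(7) + "0" + "0" + "0" + "0"
= bin_str(3) + "1" + "0" + "0" + "0" + "0"
= bin_str(1) + "1" + "1" + "0" + "0" + "0" + "0"
= "1" + "1" + "1" + "0" + "0" + "0" + "0"
= "1110000"


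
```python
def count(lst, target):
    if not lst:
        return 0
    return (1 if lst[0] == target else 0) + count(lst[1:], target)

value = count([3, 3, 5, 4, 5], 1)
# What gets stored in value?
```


count([3, 3, 5, 4, 5], 1)
lst[0]=3 != 1: 0 + count([3, 5, 4, 5], 1)
lst[0]=3 != 1: 0 + count([5, 4, 5], 1)
lst[0]=5 != 1: 0 + count([4, 5], 1)
lst[0]=4 != 1: 0 + count([5], 1)
lst[0]=5 != 1: 0 + count([], 1)
= 0


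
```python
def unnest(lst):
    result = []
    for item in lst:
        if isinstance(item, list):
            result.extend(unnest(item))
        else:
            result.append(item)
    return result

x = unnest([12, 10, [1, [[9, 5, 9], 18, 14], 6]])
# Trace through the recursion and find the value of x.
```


unnest([12, 10, [1, [[9, 5, 9], 18, 14], 6]])
Processing each element:
  12 is not a list -> append 12
  10 is not a list -> append 10
  [1, [[9, 5, 9], 18, 14], 6] is a list -> unnest recursively -> [1, 9, 5, 9, 18, 14, 6]
= [12, 10, 1, 9, 5, 9, 18, 14, 6]


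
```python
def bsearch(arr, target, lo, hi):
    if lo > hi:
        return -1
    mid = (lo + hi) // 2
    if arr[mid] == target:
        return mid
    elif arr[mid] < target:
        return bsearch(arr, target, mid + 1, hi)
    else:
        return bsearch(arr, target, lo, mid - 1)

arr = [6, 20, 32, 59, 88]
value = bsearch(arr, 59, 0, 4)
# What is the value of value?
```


bsearch(arr, 59, 0, 4)
lo=0, hi=4, mid=2, arr[mid]=32
32 < 59, search right half
lo=3, hi=4, mid=3, arr[mid]=59
arr[3] == 59, found at index 3
= 3


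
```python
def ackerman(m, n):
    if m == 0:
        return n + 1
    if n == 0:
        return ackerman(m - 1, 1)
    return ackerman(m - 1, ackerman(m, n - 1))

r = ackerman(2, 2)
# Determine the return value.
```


ackerman(2, 2)
= ackerman(1, ackerman(2, 1))
First compute ackerman(2, 1) = 5
= ackerman(1, 5)
= 7


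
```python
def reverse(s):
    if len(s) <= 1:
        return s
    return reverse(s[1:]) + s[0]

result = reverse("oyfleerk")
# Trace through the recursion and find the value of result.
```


reverse("oyfleerk")
= reverse("yfleerk") + "o"
= reverse("fleerk") + "y" + "o"
= reverse("leerk") + "f" + "y" + "o"
= reverse("eerk") + "l" + "f" + "y" + "o"
= reverse("erk") + "e" + "l" + "f" + "y" + "o"
= reverse("rk") + "e" + "e" + "l" + "f" + "y" + "o"
= reverse("k") + "r" + "e" + "e" + "l" + "f" + "y" + "o"
= "k" + "r" + "e" + "e" + "l" + "f" + "y" + "o"
= "kreelfyo"


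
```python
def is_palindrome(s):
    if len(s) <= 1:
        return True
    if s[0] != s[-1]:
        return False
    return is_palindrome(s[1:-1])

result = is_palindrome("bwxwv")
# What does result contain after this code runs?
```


is_palindrome("bwxwv")
"bwxwv": s[0]='b' != s[-1]='v' -> False
= False


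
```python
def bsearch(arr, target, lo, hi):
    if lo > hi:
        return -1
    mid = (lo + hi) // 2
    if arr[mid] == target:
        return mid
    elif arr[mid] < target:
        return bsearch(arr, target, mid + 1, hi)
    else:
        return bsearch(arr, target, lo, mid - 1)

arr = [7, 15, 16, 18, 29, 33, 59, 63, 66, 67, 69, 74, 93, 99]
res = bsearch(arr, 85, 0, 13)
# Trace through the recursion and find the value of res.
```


bsearch(arr, 85, 0, 13)
lo=0, hi=13, mid=6, arr[mid]=59
59 < 85, search right half
lo=7, hi=13, mid=10, arr[mid]=69
69 < 85, search right half
lo=11, hi=13, mid=12, arr[mid]=93
93 > 85, search left half
lo=11, hi=11, mid=11, arr[mid]=74
74 < 85, search right half
lo > hi, target not found, return -1
= -1


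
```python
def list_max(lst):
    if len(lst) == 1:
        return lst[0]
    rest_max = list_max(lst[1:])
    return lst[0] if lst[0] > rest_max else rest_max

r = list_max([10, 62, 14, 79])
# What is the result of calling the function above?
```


list_max([10, 62, 14, 79])
= compare 10 with list_max([62, 14, 79])
= compare 62 with list_max([14, 79])
= compare 14 with list_max([79])
Base: list_max([79]) = 79
compare 14 with 79: max = 79
compare 62 with 79: max = 79
compare 10 with 79: max = 79
= 79


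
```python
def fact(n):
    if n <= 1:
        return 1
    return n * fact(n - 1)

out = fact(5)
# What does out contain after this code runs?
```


fact(5)
= 5 * fact(4)
= 5 * 4 * fact(3)
= 5 * 4 * 3 * fact(2)
= 5 * 4 * 3 * 2 * fact(1)
= 5 * 4 * 3 * 2 * 1
= 120


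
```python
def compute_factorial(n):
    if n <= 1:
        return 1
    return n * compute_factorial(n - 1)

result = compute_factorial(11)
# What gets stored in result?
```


compute_factorial(11)
= 11 * compute_factorial(10)
= 11 * 10 * compute_factorial(9)
= 11 * 10 * 9 * compute_factorial(8)
= 11 * 10 * 9 * 8 * compute_factorial(7)
= 11 * 10 * 9 * 8 * 7 * compute_factorial(6)
= 11 * 10 * 9 * 8 * 7 * 6 * compute_factorial(5)
= 11 * 10 * 9 * 8 * 7 * 6 * 5 * compute_factorial(4)
= 11 * 10 * 9 * 8 * 7 * 6 * 5 * 4 * compute_factorial(3)
= 11 * 10 * 9 * 8 * 7 * 6 * 5 * 4 * 3 * compute_factorial(2)
= 11 * 10 * 9 * 8 * 7 * 6 * 5 * 4 * 3 * 2 * compute_factorial(1)
= 11 * 10 * 9 * 8 * 7 * 6 * 5 * 4 * 3 * 2 * 1
= 39916800


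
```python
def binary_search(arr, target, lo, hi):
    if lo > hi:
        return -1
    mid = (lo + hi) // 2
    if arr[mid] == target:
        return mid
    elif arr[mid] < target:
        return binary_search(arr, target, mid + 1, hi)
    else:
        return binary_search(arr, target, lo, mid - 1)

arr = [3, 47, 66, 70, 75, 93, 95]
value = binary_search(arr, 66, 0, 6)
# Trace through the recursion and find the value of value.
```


binary_search(arr, 66, 0, 6)
lo=0, hi=6, mid=3, arr[mid]=70
70 > 66, search left half
lo=0, hi=2, mid=1, arr[mid]=47
47 < 66, search right half
lo=2, hi=2, mid=2, arr[mid]=66
arr[2] == 66, found at index 2
= 2


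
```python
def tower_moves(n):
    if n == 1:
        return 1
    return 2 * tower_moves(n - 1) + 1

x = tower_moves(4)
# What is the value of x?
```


tower_moves(4)
= 2 * tower_moves(3) + 1
= 2 * (2 * tower_moves(2) + 1) + 1
= 2 * (2 * (2 * tower_moves(1) + 1) + 1) + 1
Now compute bottom-up:
tower_moves(1) = 1
tower_moves(2) = 2 * 1 + 1 = 3
tower_moves(3) = 2 * 3 + 1 = 7
tower_moves(4) = 2 * 7 + 1 = 15
= 15


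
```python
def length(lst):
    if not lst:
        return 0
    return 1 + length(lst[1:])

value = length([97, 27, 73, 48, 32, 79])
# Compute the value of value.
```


length([97, 27, 73, 48, 32, 79])
= 1 + length([27, 73, 48, 32, 79])
= 1 + 1 + length([73, 48, 32, 79])
= 1 + 1 + 1 + length([48, 32, 79])
= 1 + 1 + 1 + 1 + length([32, 79])
= 1 + 1 + 1 + 1 + 1 + length([79])
= 1 + 1 + 1 + 1 + 1 + 1 + length([])
= 1 + 1 + 1 + 1 + 1 + 1 + 0
= 6


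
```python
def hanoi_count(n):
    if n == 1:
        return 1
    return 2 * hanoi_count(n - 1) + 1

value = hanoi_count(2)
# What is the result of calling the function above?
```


hanoi_count(2)
= 2 * hanoi_count(1) + 1
Now compute bottom-up:
hanoi_count(1) = 1
hanoi_count(2) = 2 * 1 + 1 = 3
= 3


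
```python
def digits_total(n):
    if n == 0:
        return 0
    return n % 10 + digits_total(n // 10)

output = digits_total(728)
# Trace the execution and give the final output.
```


digits_total(728)
= 8 + digits_total(72)
= 8 + 2 + digits_total(7)
= 8 + 2 + 7 + digits_total(0)
= 8 + 2 + 7 + 0
= 17


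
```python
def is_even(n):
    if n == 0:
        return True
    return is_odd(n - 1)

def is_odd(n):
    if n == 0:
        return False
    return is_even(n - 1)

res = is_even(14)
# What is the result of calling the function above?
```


is_even(14)
= is_odd(13)
= is_even(12)
= is_odd(11)
= is_even(10)
= is_odd(9)
= is_even(8)
= is_odd(7)
= is_even(6)
= is_odd(5)
= is_even(4)
= is_odd(3)
= is_even(2)
= is_odd(1)
= is_even(0)
n == 0: return True
= True


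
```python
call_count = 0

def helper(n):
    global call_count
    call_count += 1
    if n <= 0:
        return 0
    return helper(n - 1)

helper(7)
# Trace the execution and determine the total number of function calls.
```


helper(7) calls helper(6) calls ... calls helper(0)
Total calls: 7 + 1 (for base case) = 8


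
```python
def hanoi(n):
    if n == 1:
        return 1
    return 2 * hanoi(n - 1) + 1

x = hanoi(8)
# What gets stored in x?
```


hanoi(8)
= 2 * hanoi(7) + 1
= 2 * (2 * hanoi(6) + 1) + 1
= 2 * (2 * (2 * hanoi(5) + 1) + 1) + 1
= 2 * (2 * (2 * (2 * hanoi(4) + 1) + 1) + 1) + 1
= 2 * (2 * (2 * (2 * (2 * hanoi(3) + 1) + 1) + 1) + 1) + 1
= 2 * (2 * (2 * (2 * (2 * (2 * hanoi(2) + 1) + 1) + 1) + 1) + 1) + 1
= 2 * (2 * (2 * (2 * (2 * (2 * (2 * hanoi(1) + 1) + 1) + 1) + 1) + 1) + 1) + 1
Now compute bottom-up:
hanoi(1) = 1
hanoi(2) = 2 * 1 + 1 = 3
hanoi(3) = 2 * 3 + 1 = 7
hanoi(4) = 2 * 7 + 1 = 15
hanoi(5) = 2 * 15 + 1 = 31
hanoi(6) = 2 * 31 + 1 = 63
hanoi(7) = 2 * 63 + 1 = 127
hanoi(8) = 2 * 127 + 1 = 255
= 255


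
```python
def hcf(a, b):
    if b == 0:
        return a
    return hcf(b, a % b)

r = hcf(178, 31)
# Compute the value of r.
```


hcf(178, 31)
= hcf(31, 178 % 31) = hcf(31, 23)
= hcf(23, 31 % 23) = hcf(23, 8)
= hcf(8, 23 % 8) = hcf(8, 7)
= hcf(7, 8 % 7) = hcf(7, 1)
= hcf(1, 7 % 1) = hcf(1, 0)
b == 0, return a = 1


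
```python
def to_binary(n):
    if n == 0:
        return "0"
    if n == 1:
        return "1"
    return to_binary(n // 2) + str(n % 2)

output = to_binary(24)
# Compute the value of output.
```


to_binary(24)
= to_binary(12) + "0"
= to_binary(6) + "0" + "0"
= to_binary(3) + "0" + "0" + "0"
= to_binary(1) + "1" + "0" + "0" + "0"
= "1" + "1" + "0" + "0" + "0"
= "11000"


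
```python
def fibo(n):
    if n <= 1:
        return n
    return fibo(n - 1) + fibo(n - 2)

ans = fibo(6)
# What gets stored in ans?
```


fibo(6)
= fibo(5) + fibo(4)
= (fibo(4) + fibo(3)) + fibo(4)
Computing bottom-up: fibo(0)=0, fibo(1)=1, fibo(2)=1, fibo(3)=2, fibo(4)=3, fibo(5)=5, fibo(6)=8
= 8


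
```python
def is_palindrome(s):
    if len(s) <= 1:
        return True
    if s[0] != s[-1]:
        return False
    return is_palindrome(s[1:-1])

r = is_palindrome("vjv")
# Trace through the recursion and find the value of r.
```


is_palindrome("vjv")
"vjv": s[0]='v' == s[-1]='v' -> is_palindrome("j")
"j": len <= 1 -> True
= True


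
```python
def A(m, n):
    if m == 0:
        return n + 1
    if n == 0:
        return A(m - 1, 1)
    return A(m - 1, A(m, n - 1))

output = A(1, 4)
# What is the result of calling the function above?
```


A(1, 4)
= A(0, A(1, 3))
First compute A(1, 3) = 5
= A(0, 5)
= 6


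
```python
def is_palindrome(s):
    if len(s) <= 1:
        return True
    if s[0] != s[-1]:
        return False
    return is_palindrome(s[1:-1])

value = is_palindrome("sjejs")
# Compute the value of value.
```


is_palindrome("sjejs")
"sjejs": s[0]='s' == s[-1]='s' -> is_palindrome("jej")
"jej": s[0]='j' == s[-1]='j' -> is_palindrome("e")
"e": len <= 1 -> True
= True


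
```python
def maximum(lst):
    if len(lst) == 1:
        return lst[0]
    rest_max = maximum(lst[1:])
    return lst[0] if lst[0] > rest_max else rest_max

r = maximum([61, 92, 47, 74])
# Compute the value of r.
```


maximum([61, 92, 47, 74])
= compare 61 with maximum([92, 47, 74])
= compare 92 with maximum([47, 74])
= compare 47 with maximum([74])
Base: maximum([74]) = 74
compare 47 with 74: max = 74
compare 92 with 74: max = 92
compare 61 with 92: max = 92
= 92


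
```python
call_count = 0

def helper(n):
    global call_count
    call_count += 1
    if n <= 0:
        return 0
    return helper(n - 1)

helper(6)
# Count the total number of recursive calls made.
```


helper(6) calls helper(5) calls ... calls helper(0)
Total calls: 6 + 1 (for base case) = 7


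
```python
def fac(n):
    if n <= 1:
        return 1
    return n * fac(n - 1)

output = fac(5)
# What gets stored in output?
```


fac(5)
= 5 * fac(4)
= 5 * 4 * fac(3)
= 5 * 4 * 3 * fac(2)
= 5 * 4 * 3 * 2 * fac(1)
= 5 * 4 * 3 * 2 * 1
= 120


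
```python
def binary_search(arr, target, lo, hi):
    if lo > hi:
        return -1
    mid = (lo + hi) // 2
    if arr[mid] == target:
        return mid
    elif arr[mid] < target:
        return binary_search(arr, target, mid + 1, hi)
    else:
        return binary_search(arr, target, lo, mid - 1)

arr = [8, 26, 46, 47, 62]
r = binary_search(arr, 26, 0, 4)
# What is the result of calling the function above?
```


binary_search(arr, 26, 0, 4)
lo=0, hi=4, mid=2, arr[mid]=46
46 > 26, search left half
lo=0, hi=1, mid=0, arr[mid]=8
8 < 26, search right half
lo=1, hi=1, mid=1, arr[mid]=26
arr[1] == 26, found at index 1
= 1


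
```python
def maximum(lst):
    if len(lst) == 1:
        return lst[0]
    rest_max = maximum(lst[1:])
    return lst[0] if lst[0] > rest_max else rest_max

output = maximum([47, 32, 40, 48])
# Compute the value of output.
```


maximum([47, 32, 40, 48])
= compare 47 with maximum([32, 40, 48])
= compare 32 with maximum([40, 48])
= compare 40 with maximum([48])
Base: maximum([48]) = 48
compare 40 with 48: max = 48
compare 32 with 48: max = 48
compare 47 with 48: max = 48
= 48


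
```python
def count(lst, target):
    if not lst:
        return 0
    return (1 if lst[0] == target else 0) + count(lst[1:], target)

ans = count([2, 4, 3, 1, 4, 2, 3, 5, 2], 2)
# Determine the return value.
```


count([2, 4, 3, 1, 4, 2, 3, 5, 2], 2)
lst[0]=2 == 2: 1 + count([4, 3, 1, 4, 2, 3, 5, 2], 2)
lst[0]=4 != 2: 0 + count([3, 1, 4, 2, 3, 5, 2], 2)
lst[0]=3 != 2: 0 + count([1, 4, 2, 3, 5, 2], 2)
lst[0]=1 != 2: 0 + count([4, 2, 3, 5, 2], 2)
lst[0]=4 != 2: 0 + count([2, 3, 5, 2], 2)
lst[0]=2 == 2: 1 + count([3, 5, 2], 2)
lst[0]=3 != 2: 0 + count([5, 2], 2)
lst[0]=5 != 2: 0 + count([2], 2)
lst[0]=2 == 2: 1 + count([], 2)
= 3


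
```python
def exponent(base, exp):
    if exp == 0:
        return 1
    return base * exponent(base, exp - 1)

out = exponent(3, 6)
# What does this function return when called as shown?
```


exponent(3, 6)
= 3 * exponent(3, 5)
= 3 * 3 * exponent(3, 4)
= 3 * 3 * 3 * exponent(3, 3)
= 3 * 3 * 3 * 3 * exponent(3, 2)
= 3 * 3 * 3 * 3 * 3 * exponent(3, 1)
= 3 * 3 * 3 * 3 * 3 * 3 * exponent(3, 0)
= 3 * 3 * 3 * 3 * 3 * 3 * 1
= 729


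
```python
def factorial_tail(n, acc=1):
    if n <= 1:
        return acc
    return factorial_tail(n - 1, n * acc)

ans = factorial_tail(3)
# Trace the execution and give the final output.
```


factorial_tail(3, 1)
= factorial_tail(2, 3 * 1) = factorial_tail(2, 3)
= factorial_tail(1, 2 * 3) = factorial_tail(1, 6)
n <= 1, return acc = 6


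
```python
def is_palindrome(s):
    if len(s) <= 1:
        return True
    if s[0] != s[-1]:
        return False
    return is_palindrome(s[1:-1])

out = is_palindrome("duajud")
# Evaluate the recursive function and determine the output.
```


is_palindrome("duajud")
"duajud": s[0]='d' == s[-1]='d' -> is_palindrome("uaju")
"uaju": s[0]='u' == s[-1]='u' -> is_palindrome("aj")
"aj": s[0]='a' != s[-1]='j' -> False
= False


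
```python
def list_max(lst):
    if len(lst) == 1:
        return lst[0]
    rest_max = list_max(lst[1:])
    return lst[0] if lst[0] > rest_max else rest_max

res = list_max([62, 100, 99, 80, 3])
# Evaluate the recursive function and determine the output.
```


list_max([62, 100, 99, 80, 3])
= compare 62 with list_max([100, 99, 80, 3])
= compare 100 with list_max([99, 80, 3])
= compare 99 with list_max([80, 3])
= compare 80 with list_max([3])
Base: list_max([3]) = 3
compare 80 with 3: max = 80
compare 99 with 80: max = 99
compare 100 with 99: max = 100
compare 62 with 100: max = 100
= 100


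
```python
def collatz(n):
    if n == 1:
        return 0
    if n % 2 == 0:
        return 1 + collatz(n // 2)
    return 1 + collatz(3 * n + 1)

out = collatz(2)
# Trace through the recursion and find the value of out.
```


collatz(2)
2 is even -> collatz(1)
Reached 1 after 1 steps
= 1


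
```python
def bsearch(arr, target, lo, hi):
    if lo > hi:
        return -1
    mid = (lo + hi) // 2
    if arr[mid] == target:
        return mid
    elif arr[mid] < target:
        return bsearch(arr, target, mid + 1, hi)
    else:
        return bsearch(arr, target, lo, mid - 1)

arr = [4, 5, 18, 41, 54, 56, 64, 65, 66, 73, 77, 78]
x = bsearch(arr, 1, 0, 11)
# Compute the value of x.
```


bsearch(arr, 1, 0, 11)
lo=0, hi=11, mid=5, arr[mid]=56
56 > 1, search left half
lo=0, hi=4, mid=2, arr[mid]=18
18 > 1, search left half
lo=0, hi=1, mid=0, arr[mid]=4
4 > 1, search left half
lo > hi, target not found, return -1
= -1


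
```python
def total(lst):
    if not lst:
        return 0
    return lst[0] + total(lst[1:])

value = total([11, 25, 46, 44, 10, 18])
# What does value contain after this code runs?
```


total([11, 25, 46, 44, 10, 18])
= 11 + total([25, 46, 44, 10, 18])
= 11 + 25 + total([46, 44, 10, 18])
= 11 + 25 + 46 + total([44, 10, 18])
= 11 + 25 + 46 + 44 + total([10, 18])
= 11 + 25 + 46 + 44 + 10 + total([18])
= 11 + 25 + 46 + 44 + 10 + 18 + total([])
= 11 + 25 + 46 + 44 + 10 + 18 + 0
= 154


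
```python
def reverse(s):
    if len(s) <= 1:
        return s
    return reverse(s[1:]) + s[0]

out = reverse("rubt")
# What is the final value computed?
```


reverse("rubt")
= reverse("ubt") + "r"
= reverse("bt") + "u" + "r"
= reverse("t") + "b" + "u" + "r"
= "t" + "b" + "u" + "r"
= "tbur"


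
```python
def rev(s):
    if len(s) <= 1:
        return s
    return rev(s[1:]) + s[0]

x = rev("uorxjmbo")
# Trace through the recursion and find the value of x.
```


rev("uorxjmbo")
= rev("orxjmbo") + "u"
= rev("rxjmbo") + "o" + "u"
= rev("xjmbo") + "r" + "o" + "u"
= rev("jmbo") + "x" + "r" + "o" + "u"
= rev("mbo") + "j" + "x" + "r" + "o" + "u"
= rev("bo") + "m" + "j" + "x" + "r" + "o" + "u"
= rev("o") + "b" + "m" + "j" + "x" + "r" + "o" + "u"
= "o" + "b" + "m" + "j" + "x" + "r" + "o" + "u"
= "obmjxrou"


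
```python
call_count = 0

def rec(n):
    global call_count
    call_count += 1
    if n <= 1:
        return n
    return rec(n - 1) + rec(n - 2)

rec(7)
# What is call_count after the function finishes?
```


rec(7) calls rec(6) and rec(5); each non-base call branches into two more.
Let C(k) = total number of calls made by rec(k), including the call to rec(k) itself.
Base cases: C(0) = 1, C(1) = 1
Recurrence: C(k) = 1 + C(k-1) + C(k-2)
  C(2) = 1 + C(1) + C(0) = 1 + 1 + 1 = 3
  C(3) = 1 + C(2) + C(1) = 1 + 3 + 1 = 5
  C(4) = 1 + C(3) + C(2) = 1 + 5 + 3 = 9
  C(5) = 1 + C(4) + C(3) = 1 + 9 + 5 = 15
  C(6) = 1 + C(5) + C(4) = 1 + 15 + 9 = 25
  C(7) = 1 + C(6) + C(5) = 1 + 25 + 15 = 41
Total calls = C(7) = 41


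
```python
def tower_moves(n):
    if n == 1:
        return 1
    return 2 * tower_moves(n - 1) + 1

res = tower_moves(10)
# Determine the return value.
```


tower_moves(10)
= 2 * tower_moves(9) + 1
= 2 * (2 * tower_moves(8) + 1) + 1
= 2 * (2 * (2 * tower_moves(7) + 1) + 1) + 1
= 2 * (2 * (2 * (2 * tower_moves(6) + 1) + 1) + 1) + 1
= 2 * (2 * (2 * (2 * (2 * tower_moves(5) + 1) + 1) + 1) + 1) + 1
= 2 * (2 * (2 * (2 * (2 * (2 * tower_moves(4) + 1) + 1) + 1) + 1) + 1) + 1
= 2 * (2 * (2 * (2 * (2 * (2 * (2 * tower_moves(3) + 1) + 1) + 1) + 1) + 1) + 1) + 1
= 2 * (2 * (2 * (2 * (2 * (2 * (2 * (2 * tower_moves(2) + 1) + 1) + 1) + 1) + 1) + 1) + 1) + 1
= 2 * (2 * (2 * (2 * (2 * (2 * (2 * (2 * (2 * tower_moves(1) + 1) + 1) + 1) + 1) + 1) + 1) + 1) + 1) + 1
Now compute bottom-up:
tower_moves(1) = 1
tower_moves(2) = 2 * 1 + 1 = 3
tower_moves(3) = 2 * 3 + 1 = 7
tower_moves(4) = 2 * 7 + 1 = 15
tower_moves(5) = 2 * 15 + 1 = 31
tower_moves(6) = 2 * 31 + 1 = 63
tower_moves(7) = 2 * 63 + 1 = 127
tower_moves(8) = 2 * 127 + 1 = 255
tower_moves(9) = 2 * 255 + 1 = 511
tower_moves(10) = 2 * 511 + 1 = 1023
= 1023


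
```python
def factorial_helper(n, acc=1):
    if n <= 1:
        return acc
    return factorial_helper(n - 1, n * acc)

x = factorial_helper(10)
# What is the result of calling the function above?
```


factorial_helper(10, 1)
= factorial_helper(9, 10 * 1) = factorial_helper(9, 10)
= factorial_helper(8, 9 * 10) = factorial_helper(8, 90)
= factorial_helper(7, 8 * 90) = factorial_helper(7, 720)
= factorial_helper(6, 7 * 720) = factorial_helper(6, 5040)
= factorial_helper(5, 6 * 5040) = factorial_helper(5, 30240)
= factorial_helper(4, 5 * 30240) = factorial_helper(4, 151200)
= factorial_helper(3, 4 * 151200) = factorial_helper(3, 604800)
= factorial_helper(2, 3 * 604800) = factorial_helper(2, 1814400)
= factorial_helper(1, 2 * 1814400) = factorial_helper(1, 3628800)
n <= 1, return acc = 3628800


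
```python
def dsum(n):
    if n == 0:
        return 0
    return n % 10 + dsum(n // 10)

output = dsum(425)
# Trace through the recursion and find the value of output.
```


dsum(425)
= 5 + dsum(42)
= 5 + 2 + dsum(4)
= 5 + 2 + 4 + dsum(0)
= 5 + 2 + 4 + 0
= 11


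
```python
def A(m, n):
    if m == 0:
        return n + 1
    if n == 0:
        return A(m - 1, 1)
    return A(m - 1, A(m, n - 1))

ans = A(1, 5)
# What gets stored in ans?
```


A(1, 5)
= A(0, A(1, 4))
First compute A(1, 4) = 6
= A(0, 6)
= 7


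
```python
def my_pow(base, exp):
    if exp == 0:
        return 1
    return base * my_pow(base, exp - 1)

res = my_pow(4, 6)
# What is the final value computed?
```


my_pow(4, 6)
= 4 * my_pow(4, 5)
= 4 * 4 * my_pow(4, 4)
= 4 * 4 * 4 * my_pow(4, 3)
= 4 * 4 * 4 * 4 * my_pow(4, 2)
= 4 * 4 * 4 * 4 * 4 * my_pow(4, 1)
= 4 * 4 * 4 * 4 * 4 * 4 * my_pow(4, 0)
= 4 * 4 * 4 * 4 * 4 * 4 * 1
= 4096


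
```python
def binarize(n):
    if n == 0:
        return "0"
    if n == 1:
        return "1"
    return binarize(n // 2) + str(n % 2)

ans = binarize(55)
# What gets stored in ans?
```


binarize(55)
= binarize(27) + "1"
= binarize(13) + "1" + "1"
= binarize(6) + "1" + "1" + "1"
= binarize(3) + "0" + "1" + "1" + "1"
= binarize(1) + "1" + "0" + "1" + "1" + "1"
= "1" + "1" + "0" + "1" + "1" + "1"
= "110111"


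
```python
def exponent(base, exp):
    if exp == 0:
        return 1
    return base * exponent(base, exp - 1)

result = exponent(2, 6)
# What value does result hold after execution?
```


exponent(2, 6)
= 2 * exponent(2, 5)
= 2 * 2 * exponent(2, 4)
= 2 * 2 * 2 * exponent(2, 3)
= 2 * 2 * 2 * 2 * exponent(2, 2)
= 2 * 2 * 2 * 2 * 2 * exponent(2, 1)
= 2 * 2 * 2 * 2 * 2 * 2 * exponent(2, 0)
= 2 * 2 * 2 * 2 * 2 * 2 * 1
= 64


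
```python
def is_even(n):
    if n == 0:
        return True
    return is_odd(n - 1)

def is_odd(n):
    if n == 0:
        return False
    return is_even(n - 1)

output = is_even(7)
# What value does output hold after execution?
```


is_even(7)
= is_odd(6)
= is_even(5)
= is_odd(4)
= is_even(3)
= is_odd(2)
= is_even(1)
= is_odd(0)
n == 0: return False
= False


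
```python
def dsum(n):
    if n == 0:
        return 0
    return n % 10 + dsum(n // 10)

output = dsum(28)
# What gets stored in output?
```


dsum(28)
= 8 + dsum(2)
= 8 + 2 + dsum(0)
= 8 + 2 + 0
= 10


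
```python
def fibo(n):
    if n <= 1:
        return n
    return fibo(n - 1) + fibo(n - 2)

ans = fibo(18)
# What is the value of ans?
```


fibo(18)
= fibo(17) + fibo(16)
= (fibo(16) + fibo(15)) + fibo(16)
Computing bottom-up: fibo(0)=0, fibo(1)=1, fibo(2)=1, fibo(3)=2, fibo(4)=3, fibo(5)=5, fibo(6)=8, fibo(7)=13, fibo(8)=21, fibo(9)=34, fibo(10)=55, fibo(11)=89, fibo(12)=144, fibo(13)=233, fibo(14)=377, fibo(15)=610, fibo(16)=987, fibo(17)=1597, fibo(18)=2584
= 2584


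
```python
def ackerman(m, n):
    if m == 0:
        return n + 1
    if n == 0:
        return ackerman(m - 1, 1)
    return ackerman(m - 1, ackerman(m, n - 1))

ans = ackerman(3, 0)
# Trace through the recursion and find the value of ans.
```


ackerman(3, 0)
n == 0: return ackerman(2, 1)
= ackerman(2, 1) = 5
= 5


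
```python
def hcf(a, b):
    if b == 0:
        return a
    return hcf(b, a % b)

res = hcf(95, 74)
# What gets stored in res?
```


hcf(95, 74)
= hcf(74, 95 % 74) = hcf(74, 21)
= hcf(21, 74 % 21) = hcf(21, 11)
= hcf(11, 21 % 11) = hcf(11, 10)
= hcf(10, 11 % 10) = hcf(10, 1)
= hcf(1, 10 % 1) = hcf(1, 0)
b == 0, return a = 1


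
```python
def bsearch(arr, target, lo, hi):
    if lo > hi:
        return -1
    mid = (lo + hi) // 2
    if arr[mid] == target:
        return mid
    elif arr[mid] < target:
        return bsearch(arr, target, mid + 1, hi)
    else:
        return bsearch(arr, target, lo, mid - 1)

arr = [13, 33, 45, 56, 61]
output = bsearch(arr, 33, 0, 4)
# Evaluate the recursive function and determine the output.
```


bsearch(arr, 33, 0, 4)
lo=0, hi=4, mid=2, arr[mid]=45
45 > 33, search left half
lo=0, hi=1, mid=0, arr[mid]=13
13 < 33, search right half
lo=1, hi=1, mid=1, arr[mid]=33
arr[1] == 33, found at index 1
= 1


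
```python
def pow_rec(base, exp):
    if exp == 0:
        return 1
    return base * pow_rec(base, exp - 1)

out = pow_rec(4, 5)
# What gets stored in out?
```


pow_rec(4, 5)
= 4 * pow_rec(4, 4)
= 4 * 4 * pow_rec(4, 3)
= 4 * 4 * 4 * pow_rec(4, 2)
= 4 * 4 * 4 * 4 * pow_rec(4, 1)
= 4 * 4 * 4 * 4 * 4 * pow_rec(4, 0)
= 4 * 4 * 4 * 4 * 4 * 1
= 1024


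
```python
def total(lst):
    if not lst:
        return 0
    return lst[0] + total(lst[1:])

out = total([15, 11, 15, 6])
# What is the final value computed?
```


total([15, 11, 15, 6])
= 15 + total([11, 15, 6])
= 15 + 11 + total([15, 6])
= 15 + 11 + 15 + total([6])
= 15 + 11 + 15 + 6 + total([])
= 15 + 11 + 15 + 6 + 0
= 47


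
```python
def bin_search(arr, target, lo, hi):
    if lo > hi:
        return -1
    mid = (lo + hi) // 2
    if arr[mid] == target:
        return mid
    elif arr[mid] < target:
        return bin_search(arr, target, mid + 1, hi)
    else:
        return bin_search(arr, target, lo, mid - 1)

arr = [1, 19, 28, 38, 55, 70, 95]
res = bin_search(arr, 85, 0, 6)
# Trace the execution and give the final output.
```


bin_search(arr, 85, 0, 6)
lo=0, hi=6, mid=3, arr[mid]=38
38 < 85, search right half
lo=4, hi=6, mid=5, arr[mid]=70
70 < 85, search right half
lo=6, hi=6, mid=6, arr[mid]=95
95 > 85, search left half
lo > hi, target not found, return -1
= -1


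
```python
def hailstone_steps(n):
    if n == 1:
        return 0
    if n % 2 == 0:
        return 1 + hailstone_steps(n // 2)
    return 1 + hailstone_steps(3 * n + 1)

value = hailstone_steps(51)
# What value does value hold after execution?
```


hailstone_steps(51)
51 is odd -> 3*51+1 = 154 -> hailstone_steps(154)
154 is even -> hailstone_steps(77)
77 is odd -> 3*77+1 = 232 -> hailstone_steps(232)
232 is even -> hailstone_steps(116)
116 is even -> hailstone_steps(58)
58 is even -> hailstone_steps(29)
29 is odd -> 3*29+1 = 88 -> hailstone_steps(88)
88 is even -> hailstone_steps(44)
44 is even -> hailstone_steps(22)
22 is even -> hailstone_steps(11)
11 is odd -> 3*11+1 = 34 -> hailstone_steps(34)
34 is even -> hailstone_steps(17)
17 is odd -> 3*17+1 = 52 -> hailstone_steps(52)
52 is even -> hailstone_steps(26)
26 is even -> hailstone_steps(13)
13 is odd -> 3*13+1 = 40 -> hailstone_steps(40)
40 is even -> hailstone_steps(20)
20 is even -> hailstone_steps(10)
10 is even -> hailstone_steps(5)
5 is odd -> 3*5+1 = 16 -> hailstone_steps(16)
16 is even -> hailstone_steps(8)
8 is even -> hailstone_steps(4)
4 is even -> hailstone_steps(2)
2 is even -> hailstone_steps(1)
Reached 1 after 24 steps
= 24


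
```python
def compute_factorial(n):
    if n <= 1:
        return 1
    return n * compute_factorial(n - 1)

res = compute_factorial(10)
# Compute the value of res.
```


compute_factorial(10)
= 10 * compute_factorial(9)
= 10 * 9 * compute_factorial(8)
= 10 * 9 * 8 * compute_factorial(7)
= 10 * 9 * 8 * 7 * compute_factorial(6)
= 10 * 9 * 8 * 7 * 6 * compute_factorial(5)
= 10 * 9 * 8 * 7 * 6 * 5 * compute_factorial(4)
= 10 * 9 * 8 * 7 * 6 * 5 * 4 * compute_factorial(3)
= 10 * 9 * 8 * 7 * 6 * 5 * 4 * 3 * compute_factorial(2)
= 10 * 9 * 8 * 7 * 6 * 5 * 4 * 3 * 2 * compute_factorial(1)
= 10 * 9 * 8 * 7 * 6 * 5 * 4 * 3 * 2 * 1
= 3628800


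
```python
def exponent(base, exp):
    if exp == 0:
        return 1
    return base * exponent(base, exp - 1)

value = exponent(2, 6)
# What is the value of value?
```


exponent(2, 6)
= 2 * exponent(2, 5)
= 2 * 2 * exponent(2, 4)
= 2 * 2 * 2 * exponent(2, 3)
= 2 * 2 * 2 * 2 * exponent(2, 2)
= 2 * 2 * 2 * 2 * 2 * exponent(2, 1)
= 2 * 2 * 2 * 2 * 2 * 2 * exponent(2, 0)
= 2 * 2 * 2 * 2 * 2 * 2 * 1
= 64


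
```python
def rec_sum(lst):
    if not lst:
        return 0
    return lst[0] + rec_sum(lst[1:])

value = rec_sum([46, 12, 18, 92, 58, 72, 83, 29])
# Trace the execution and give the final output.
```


rec_sum([46, 12, 18, 92, 58, 72, 83, 29])
= 46 + rec_sum([12, 18, 92, 58, 72, 83, 29])
= 46 + 12 + rec_sum([18, 92, 58, 72, 83, 29])
= 46 + 12 + 18 + rec_sum([92, 58, 72, 83, 29])
= 46 + 12 + 18 + 92 + rec_sum([58, 72, 83, 29])
= 46 + 12 + 18 + 92 + 58 + rec_sum([72, 83, 29])
= 46 + 12 + 18 + 92 + 58 + 72 + rec_sum([83, 29])
= 46 + 12 + 18 + 92 + 58 + 72 + 83 + rec_sum([29])
= 46 + 12 + 18 + 92 + 58 + 72 + 83 + 29 + rec_sum([])
= 46 + 12 + 18 + 92 + 58 + 72 + 83 + 29 + 0
= 410


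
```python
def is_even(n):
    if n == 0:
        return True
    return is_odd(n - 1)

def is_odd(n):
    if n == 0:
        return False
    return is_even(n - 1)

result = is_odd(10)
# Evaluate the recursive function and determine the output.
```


is_odd(10)
= is_even(9)
= is_odd(8)
= is_even(7)
= is_odd(6)
= is_even(5)
= is_odd(4)
= is_even(3)
= is_odd(2)
= is_even(1)
= is_odd(0)
n == 0: return False
= False


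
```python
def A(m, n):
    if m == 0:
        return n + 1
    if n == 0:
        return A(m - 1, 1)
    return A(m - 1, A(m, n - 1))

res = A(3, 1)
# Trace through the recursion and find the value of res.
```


A(3, 1)
= A(2, A(3, 0))
First compute A(3, 0) = 5
= A(2, 5)
= 13


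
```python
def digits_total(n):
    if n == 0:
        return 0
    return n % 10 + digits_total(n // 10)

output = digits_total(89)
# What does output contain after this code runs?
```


digits_total(89)
= 9 + digits_total(8)
= 9 + 8 + digits_total(0)
= 9 + 8 + 0
= 17


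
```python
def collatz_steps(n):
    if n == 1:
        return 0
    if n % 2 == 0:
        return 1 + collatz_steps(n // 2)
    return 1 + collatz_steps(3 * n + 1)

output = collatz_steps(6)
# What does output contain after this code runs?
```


collatz_steps(6)
6 is even -> collatz_steps(3)
3 is odd -> 3*3+1 = 10 -> collatz_steps(10)
10 is even -> collatz_steps(5)
5 is odd -> 3*5+1 = 16 -> collatz_steps(16)
16 is even -> collatz_steps(8)
8 is even -> collatz_steps(4)
4 is even -> collatz_steps(2)
2 is even -> collatz_steps(1)
Reached 1 after 8 steps
= 8


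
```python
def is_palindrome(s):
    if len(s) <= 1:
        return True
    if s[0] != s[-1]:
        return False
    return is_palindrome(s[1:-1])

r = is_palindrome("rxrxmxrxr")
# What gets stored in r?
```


is_palindrome("rxrxmxrxr")
"rxrxmxrxr": s[0]='r' == s[-1]='r' -> is_palindrome("xrxmxrx")
"xrxmxrx": s[0]='x' == s[-1]='x' -> is_palindrome("rxmxr")
"rxmxr": s[0]='r' == s[-1]='r' -> is_palindrome("xmx")
"xmx": s[0]='x' == s[-1]='x' -> is_palindrome("m")
"m": len <= 1 -> True
= True


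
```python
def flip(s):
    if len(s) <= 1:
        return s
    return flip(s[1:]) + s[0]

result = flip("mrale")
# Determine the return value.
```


flip("mrale")
= flip("rale") + "m"
= flip("ale") + "r" + "m"
= flip("le") + "a" + "r" + "m"
= flip("e") + "l" + "a" + "r" + "m"
= "e" + "l" + "a" + "r" + "m"
= "elarm"


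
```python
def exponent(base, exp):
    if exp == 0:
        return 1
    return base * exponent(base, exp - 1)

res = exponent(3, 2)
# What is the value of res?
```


exponent(3, 2)
= 3 * exponent(3, 1)
= 3 * 3 * exponent(3, 0)
= 3 * 3 * 1
= 9


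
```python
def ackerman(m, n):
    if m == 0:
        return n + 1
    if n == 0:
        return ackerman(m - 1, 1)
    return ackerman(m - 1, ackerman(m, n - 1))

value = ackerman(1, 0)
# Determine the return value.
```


ackerman(1, 0)
n == 0: return ackerman(0, 1)
= ackerman(0, 1) = 2
= 2


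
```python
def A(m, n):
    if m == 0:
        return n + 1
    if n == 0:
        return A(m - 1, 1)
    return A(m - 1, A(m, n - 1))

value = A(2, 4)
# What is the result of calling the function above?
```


A(2, 4)
= A(1, A(2, 3))
First compute A(2, 3) = 9
= A(1, 9)
= 11


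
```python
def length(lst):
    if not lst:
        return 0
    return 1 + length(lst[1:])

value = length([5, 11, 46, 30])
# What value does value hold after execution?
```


length([5, 11, 46, 30])
= 1 + length([11, 46, 30])
= 1 + 1 + length([46, 30])
= 1 + 1 + 1 + length([30])
= 1 + 1 + 1 + 1 + length([])
= 1 + 1 + 1 + 1 + 0
= 4


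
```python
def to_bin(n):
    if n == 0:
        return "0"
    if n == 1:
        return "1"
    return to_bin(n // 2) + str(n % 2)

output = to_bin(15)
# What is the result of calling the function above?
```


to_bin(15)
= to_bin(7) + "1"
= to_bin(3) + "1" + "1"
= to_bin(1) + "1" + "1" + "1"
= "1" + "1" + "1" + "1"
= "1111"


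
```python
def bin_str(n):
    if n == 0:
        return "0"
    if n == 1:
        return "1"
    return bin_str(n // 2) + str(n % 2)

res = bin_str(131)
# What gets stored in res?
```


bin_str(131)
= bin_str(65) + "1"
= bin_str(32) + "1" + "1"
= bin_str(16) + "0" + "1" + "1"
= bin_str(8) + "0" + "0" + "1" + "1"
= bin_str(4) + "0" + "0" + "0" + "1" + "1"
= bin_str(2) + "0" + "0" + "0" + "0" + "1" + "1"
= bin_str(1) + "0" + "0" + "0" + "0" + "0" + "1" + "1"
= "1" + "0" + "0" + "0" + "0" + "0" + "1" + "1"
= "10000011"


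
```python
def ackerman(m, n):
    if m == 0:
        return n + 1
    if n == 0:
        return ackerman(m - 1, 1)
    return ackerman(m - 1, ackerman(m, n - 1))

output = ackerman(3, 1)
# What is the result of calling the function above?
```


ackerman(3, 1)
= ackerman(2, ackerman(3, 0))
First compute ackerman(3, 0) = 5
= ackerman(2, 5)
= 13


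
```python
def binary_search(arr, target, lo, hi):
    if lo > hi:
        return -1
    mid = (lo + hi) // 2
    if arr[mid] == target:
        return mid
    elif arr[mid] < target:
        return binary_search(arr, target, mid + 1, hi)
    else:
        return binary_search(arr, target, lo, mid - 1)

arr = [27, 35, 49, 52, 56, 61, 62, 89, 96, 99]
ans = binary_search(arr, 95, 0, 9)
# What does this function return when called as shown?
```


binary_search(arr, 95, 0, 9)
lo=0, hi=9, mid=4, arr[mid]=56
56 < 95, search right half
lo=5, hi=9, mid=7, arr[mid]=89
89 < 95, search right half
lo=8, hi=9, mid=8, arr[mid]=96
96 > 95, search left half
lo > hi, target not found, return -1
= -1


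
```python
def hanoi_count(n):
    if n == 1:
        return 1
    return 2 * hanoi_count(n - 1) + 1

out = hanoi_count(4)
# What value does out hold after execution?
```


hanoi_count(4)
= 2 * hanoi_count(3) + 1
= 2 * (2 * hanoi_count(2) + 1) + 1
= 2 * (2 * (2 * hanoi_count(1) + 1) + 1) + 1
Now compute bottom-up:
hanoi_count(1) = 1
hanoi_count(2) = 2 * 1 + 1 = 3
hanoi_count(3) = 2 * 3 + 1 = 7
hanoi_count(4) = 2 * 7 + 1 = 15
= 15


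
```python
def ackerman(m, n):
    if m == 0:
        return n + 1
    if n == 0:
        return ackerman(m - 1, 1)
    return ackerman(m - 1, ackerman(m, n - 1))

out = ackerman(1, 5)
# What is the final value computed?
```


ackerman(1, 5)
= ackerman(0, ackerman(1, 4))
First compute ackerman(1, 4) = 6
= ackerman(0, 6)
= 7
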